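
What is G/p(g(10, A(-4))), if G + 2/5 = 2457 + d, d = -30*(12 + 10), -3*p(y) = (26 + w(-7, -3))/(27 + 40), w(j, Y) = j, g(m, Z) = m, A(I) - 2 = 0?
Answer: -1805583/95 ≈ -19006.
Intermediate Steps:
A(I) = 2 (A(I) = 2 + 0 = 2)
p(y) = -19/201 (p(y) = -(26 - 7)/(3*(27 + 40)) = -19/(3*67) = -1/3*19/67 = -19/201)
d = -660 (d = -30*22 = -660)
G = 8983/5 (G = -2/5 + (2457 - 660) = -2/5 + 1797 = 8983/5 ≈ 1796.6)
G/p(g(10, A(-4))) = 8983/(5*(-19/201)) = (8983/5)*(-201/19) = -1805583/95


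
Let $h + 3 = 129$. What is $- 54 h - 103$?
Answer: $-6907$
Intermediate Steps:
$h = 126$ ($h = -3 + 129 = 126$)
$- 54 h - 103 = \left(-54\right) 126 - 103 = -6804 - 103 = -6907$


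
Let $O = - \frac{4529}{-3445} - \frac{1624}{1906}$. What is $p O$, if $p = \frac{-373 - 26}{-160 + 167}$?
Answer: $- \frac{86571429}{3283085} \approx -26.369$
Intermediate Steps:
$p = -57$ ($p = - \frac{399}{7} = \left(-399\right) \frac{1}{7} = -57$)
$O = \frac{1518797}{3283085}$ ($O = \left(-4529\right) \left(- \frac{1}{3445}\right) - \frac{812}{953} = \frac{4529}{3445} - \frac{812}{953} = \frac{1518797}{3283085} \approx 0.46261$)
$p O = \left(-57\right) \frac{1518797}{3283085} = - \frac{86571429}{3283085}$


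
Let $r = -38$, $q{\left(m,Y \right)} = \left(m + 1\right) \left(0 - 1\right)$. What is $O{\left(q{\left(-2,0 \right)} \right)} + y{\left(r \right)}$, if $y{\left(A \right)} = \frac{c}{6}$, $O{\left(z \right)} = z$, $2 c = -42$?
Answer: $- \frac{5}{2} \approx -2.5$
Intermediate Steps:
$c = -21$ ($c = \frac{1}{2} \left(-42\right) = -21$)
$q{\left(m,Y \right)} = -1 - m$ ($q{\left(m,Y \right)} = \left(1 + m\right) \left(-1\right) = -1 - m$)
$y{\left(A \right)} = - \frac{7}{2}$ ($y{\left(A \right)} = - \frac{21}{6} = \left(-21\right) \frac{1}{6} = - \frac{7}{2}$)
$O{\left(q{\left(-2,0 \right)} \right)} + y{\left(r \right)} = \left(-1 - -2\right) - \frac{7}{2} = \left(-1 + 2\right) - \frac{7}{2} = 1 - \frac{7}{2} = - \frac{5}{2}$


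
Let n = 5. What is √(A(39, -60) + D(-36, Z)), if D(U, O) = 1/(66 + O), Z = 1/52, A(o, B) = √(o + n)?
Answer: √(178516 + 23570978*√11)/3433 ≈ 2.5784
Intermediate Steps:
A(o, B) = √(5 + o) (A(o, B) = √(o + 5) = √(5 + o))
Z = 1/52 ≈ 0.019231
√(A(39, -60) + D(-36, Z)) = √(√(5 + 39) + 1/(66 + 1/52)) = √(√44 + 1/(3433/52)) = √(2*√11 + 52/3433) = √(52/3433 + 2*√11)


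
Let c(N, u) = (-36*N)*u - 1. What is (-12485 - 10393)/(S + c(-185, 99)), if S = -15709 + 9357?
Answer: -22878/652987 ≈ -0.035036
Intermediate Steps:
S = -6352
c(N, u) = -1 - 36*N*u (c(N, u) = -36*N*u - 1 = -1 - 36*N*u)
(-12485 - 10393)/(S + c(-185, 99)) = (-12485 - 10393)/(-6352 + (-1 - 36*(-185)*99)) = -22878/(-6352 + (-1 + 659340)) = -22878/(-6352 + 659339) = -22878/652987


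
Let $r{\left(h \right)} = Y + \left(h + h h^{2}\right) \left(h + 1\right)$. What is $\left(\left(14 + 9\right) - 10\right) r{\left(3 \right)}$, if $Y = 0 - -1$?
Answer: $1573$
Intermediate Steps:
$Y = 1$ ($Y = 0 + 1 = 1$)
$r{\left(h \right)} = 1 + \left(1 + h\right) \left(h + h^{3}\right)$ ($r{\left(h \right)} = 1 + \left(h + h h^{2}\right) \left(h + 1\right) = 1 + \left(h + h^{3}\right) \left(1 + h\right) = 1 + \left(1 + h\right) \left(h + h^{3}\right)$)
$\left(\left(14 + 9\right) - 10\right) r{\left(3 \right)} = \left(\left(14 + 9\right) - 10\right) \left(1 + 3 + 3^{2} + 3^{3} + 3^{4}\right) = \left(23 - 10\right) \left(1 + 3 + 9 + 27 + 81\right) = 13 \cdot 121 = 1573$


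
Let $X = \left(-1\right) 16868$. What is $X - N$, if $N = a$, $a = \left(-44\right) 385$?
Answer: $72$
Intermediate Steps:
$a = -16940$
$N = -16940$
$X = -16868$
$X - N = -16868 - -16940 = -16868 + 16940 = 72$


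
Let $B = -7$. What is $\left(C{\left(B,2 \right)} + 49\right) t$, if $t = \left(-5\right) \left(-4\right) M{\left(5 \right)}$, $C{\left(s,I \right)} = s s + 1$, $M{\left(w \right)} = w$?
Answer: $9900$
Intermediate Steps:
$C{\left(s,I \right)} = 1 + s^{2}$ ($C{\left(s,I \right)} = s^{2} + 1 = 1 + s^{2}$)
$t = 100$ ($t = \left(-5\right) \left(-4\right) 5 = 20 \cdot 5 = 100$)
$\left(C{\left(B,2 \right)} + 49\right) t = \left(\left(1 + \left(-7\right)^{2}\right) + 49\right) 100 = \left(\left(1 + 49\right) + 49\right) 100 = \left(50 + 49\right) 100 = 99 \cdot 100 = 9900$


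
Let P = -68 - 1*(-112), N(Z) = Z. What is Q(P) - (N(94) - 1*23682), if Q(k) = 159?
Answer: 23747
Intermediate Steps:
P = 44 (P = -68 + 112 = 44)
Q(P) - (N(94) - 1*23682) = 159 - (94 - 1*23682) = 159 - (94 - 23682) = 159 - 1*(-23588) = 159 + 23588 = 23747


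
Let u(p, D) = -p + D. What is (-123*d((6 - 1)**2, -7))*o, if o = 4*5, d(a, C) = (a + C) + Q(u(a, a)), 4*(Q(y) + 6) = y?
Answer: -29520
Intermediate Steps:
u(p, D) = D - p
Q(y) = -6 + y/4
d(a, C) = -6 + C + a (d(a, C) = (a + C) + (-6 + (a - a)/4) = (C + a) + (-6 + (1/4)*0) = (C + a) + (-6 + 0) = (C + a) - 6 = -6 + C + a)
o = 20
(-123*d((6 - 1)**2, -7))*o = -123*(-6 - 7 + (6 - 1)**2)*20 = -123*(-6 - 7 + 5**2)*20 = -123*(-6 - 7 + 25)*20 = -123*12*20 = -1476*20 = -29520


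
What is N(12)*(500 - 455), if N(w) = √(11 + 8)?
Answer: 45*√19 ≈ 196.15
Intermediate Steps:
N(w) = √19
N(12)*(500 - 455) = √19*(500 - 455) = √19*45 = 45*√19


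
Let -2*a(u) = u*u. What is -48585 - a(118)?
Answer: -41623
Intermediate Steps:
a(u) = -u**2/2 (a(u) = -u*u/2 = -u**2/2)
-48585 - a(118) = -48585 - (-1)*118**2/2 = -48585 - (-1)*13924/2 = -48585 - 1*(-6962) = -48585 + 6962 = -41623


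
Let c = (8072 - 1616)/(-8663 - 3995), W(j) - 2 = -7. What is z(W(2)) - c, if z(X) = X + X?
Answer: -60062/6329 ≈ -9.4900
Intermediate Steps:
W(j) = -5 (W(j) = 2 - 7 = -5)
z(X) = 2*X
c = -3228/6329 (c = 6456/(-12658) = 6456*(-1/12658) = -3228/6329 ≈ -0.51003)
z(W(2)) - c = 2*(-5) - 1*(-3228/6329) = -10 + 3228/6329 = -60062/6329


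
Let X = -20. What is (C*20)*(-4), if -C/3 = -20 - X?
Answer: 0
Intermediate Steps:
C = 0 (C = -3*(-20 - 1*(-20)) = -3*(-20 + 20) = -3*0 = 0)
(C*20)*(-4) = (0*20)*(-4) = 0*(-4) = 0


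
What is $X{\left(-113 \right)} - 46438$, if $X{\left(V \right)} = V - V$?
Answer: $-46438$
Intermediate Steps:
$X{\left(V \right)} = 0$
$X{\left(-113 \right)} - 46438 = 0 - 46438 = -46438$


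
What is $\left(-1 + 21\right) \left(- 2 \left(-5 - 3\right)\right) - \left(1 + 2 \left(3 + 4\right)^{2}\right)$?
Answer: $221$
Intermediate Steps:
$\left(-1 + 21\right) \left(- 2 \left(-5 - 3\right)\right) - \left(1 + 2 \left(3 + 4\right)^{2}\right) = 20 \left(\left(-2\right) \left(-8\right)\right) - \left(1 + 2 \cdot 7^{2}\right) = 20 \cdot 16 - 99 = 320 - 99 = 221$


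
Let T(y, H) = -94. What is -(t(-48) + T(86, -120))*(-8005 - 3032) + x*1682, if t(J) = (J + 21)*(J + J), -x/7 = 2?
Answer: 27546878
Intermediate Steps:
x = -14 (x = -7*2 = -14)
t(J) = 2*J*(21 + J) (t(J) = (21 + J)*(2*J) = 2*J*(21 + J))
-(t(-48) + T(86, -120))*(-8005 - 3032) + x*1682 = -(2*(-48)*(21 - 48) - 94)*(-8005 - 3032) - 14*1682 = -(2*(-48)*(-27) - 94)*(-11037) - 23548 = -(2592 - 94)*(-11037) - 23548 = -2498*(-11037) - 23548 = -1*(-27570426) - 23548 = 27570426 - 23548 = 27546878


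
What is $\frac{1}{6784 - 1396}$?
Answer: $\frac{1}{5388} \approx 0.0001856$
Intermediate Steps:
$\frac{1}{6784 - 1396} = \frac{1}{5388}$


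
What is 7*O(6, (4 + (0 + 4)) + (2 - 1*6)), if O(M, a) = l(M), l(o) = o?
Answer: 42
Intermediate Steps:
O(M, a) = M
7*O(6, (4 + (0 + 4)) + (2 - 1*6)) = 7*6 = 42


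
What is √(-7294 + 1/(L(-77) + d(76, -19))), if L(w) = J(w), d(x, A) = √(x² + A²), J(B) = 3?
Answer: √(-21881 - 138586*√17)/√(3 + 19*√17) ≈ 85.405*I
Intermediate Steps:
d(x, A) = √(A² + x²)
L(w) = 3
√(-7294 + 1/(L(-77) + d(76, -19))) = √(-7294 + 1/(3 + √((-19)² + 76²))) = √(-7294 + 1/(3 + √(361 + 5776))) = √(-7294 + 1/(3 + √6137)) = √(-7294 + 1/(3 + 19*√17))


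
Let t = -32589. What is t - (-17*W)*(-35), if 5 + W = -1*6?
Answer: -26044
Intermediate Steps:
W = -11 (W = -5 - 1*6 = -5 - 6 = -11)
t - (-17*W)*(-35) = -32589 - (-17*(-11))*(-35) = -32589 - 187*(-35) = -32589 - 1*(-6545) = -32589 + 6545 = -26044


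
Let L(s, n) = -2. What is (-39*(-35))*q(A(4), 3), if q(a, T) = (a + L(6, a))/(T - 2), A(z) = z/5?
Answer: -1638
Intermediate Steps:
A(z) = z/5 (A(z) = z*(⅕) = z/5)
q(a, T) = (-2 + a)/(-2 + T) (q(a, T) = (a - 2)/(T - 2) = (-2 + a)/(-2 + T))
(-39*(-35))*q(A(4), 3) = (-39*(-35))*((-2 + (⅕)*4)/(-2 + 3)) = 1365*((-2 + ⅘)/1) = 1365*(1*(-6/5)) = 1365*(-6/5) = -1638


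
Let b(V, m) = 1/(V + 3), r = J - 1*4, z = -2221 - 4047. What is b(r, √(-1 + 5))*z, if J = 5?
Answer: -1567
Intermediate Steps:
z = -6268
r = 1 (r = 5 - 1*4 = 5 - 4 = 1)
b(V, m) = 1/(3 + V)
b(r, √(-1 + 5))*z = -6268/(3 + 1) = -6268/4 = (¼)*(-6268) = -1567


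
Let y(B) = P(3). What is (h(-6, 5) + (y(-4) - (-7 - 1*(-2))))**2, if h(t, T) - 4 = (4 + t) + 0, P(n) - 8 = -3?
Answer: 144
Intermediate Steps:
P(n) = 5 (P(n) = 8 - 3 = 5)
y(B) = 5
h(t, T) = 8 + t (h(t, T) = 4 + ((4 + t) + 0) = 4 + (4 + t) = 8 + t)
(h(-6, 5) + (y(-4) - (-7 - 1*(-2))))**2 = ((8 - 6) + (5 - (-7 - 1*(-2))))**2 = (2 + (5 - (-7 + 2)))**2 = (2 + (5 - 1*(-5)))**2 = (2 + (5 + 5))**2 = (2 + 10)**2 = 12**2 = 144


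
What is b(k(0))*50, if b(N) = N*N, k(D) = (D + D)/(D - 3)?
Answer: 0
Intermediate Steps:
k(D) = 2*D/(-3 + D) (k(D) = (2*D)/(-3 + D) = 2*D/(-3 + D))
b(N) = N**2
b(k(0))*50 = (2*0/(-3 + 0))**2*50 = (2*0/(-3))**2*50 = (2*0*(-1/3))**2*50 = 0**2*50 = 0*50 = 0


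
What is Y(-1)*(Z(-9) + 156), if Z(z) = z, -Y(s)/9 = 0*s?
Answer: 0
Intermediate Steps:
Y(s) = 0 (Y(s) = -0*s = -9*0 = 0)
Y(-1)*(Z(-9) + 156) = 0*(-9 + 156) = 0*147 = 0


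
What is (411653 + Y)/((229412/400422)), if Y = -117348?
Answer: 58923098355/114706 ≈ 5.1369e+5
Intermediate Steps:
(411653 + Y)/((229412/400422)) = (411653 - 117348)/((229412/400422)) = 294305/((229412*(1/400422))) = 294305/(114706/200211) = 294305*(200211/114706) = 58923098355/114706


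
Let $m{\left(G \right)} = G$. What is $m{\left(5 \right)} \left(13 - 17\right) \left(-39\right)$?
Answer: $780$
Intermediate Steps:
$m{\left(5 \right)} \left(13 - 17\right) \left(-39\right) = 5 \left(13 - 17\right) \left(-39\right) = 5 \left(-4\right) \left(-39\right) = \left(-20\right) \left(-39\right) = 780$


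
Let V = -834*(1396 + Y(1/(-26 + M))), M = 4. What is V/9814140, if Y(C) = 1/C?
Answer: -31831/272615 ≈ -0.11676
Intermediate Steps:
V = -1145916 (V = -834*(1396 + 1/(1/(-26 + 4))) = -834*(1396 + 1/(1/(-22))) = -834*(1396 + 1/(-1/22)) = -834*(1396 - 22) = -834*1374 = -1145916)
V/9814140 = -1145916/9814140 = -1145916*1/9814140 = -31831/272615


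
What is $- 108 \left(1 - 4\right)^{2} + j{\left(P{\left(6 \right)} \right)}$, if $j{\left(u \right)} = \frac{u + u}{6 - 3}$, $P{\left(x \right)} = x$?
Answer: $-968$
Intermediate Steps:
$j{\left(u \right)} = \frac{2 u}{3}$
$- 108 \left(1 - 4\right)^{2} + j{\left(P{\left(6 \right)} \right)} = - 108 \left(1 - 4\right)^{2} + \frac{2}{3} \cdot 6 = - 108 \left(1 + \left(-4 + 0\right)\right)^{2} + 4 = - 108 \left(1 - 4\right)^{2} + 4 = - 108 \left(-3\right)^{2} + 4 = \left(-108\right) 9 + 4 = -972 + 4 = -968$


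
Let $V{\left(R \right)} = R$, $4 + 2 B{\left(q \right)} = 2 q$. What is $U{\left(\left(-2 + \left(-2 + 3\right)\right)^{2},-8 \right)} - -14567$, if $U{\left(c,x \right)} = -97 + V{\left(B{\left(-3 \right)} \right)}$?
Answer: $14465$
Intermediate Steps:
$B{\left(q \right)} = -2 + q$ ($B{\left(q \right)} = -2 + \frac{2 q}{2} = -2 + q$)
$U{\left(c,x \right)} = -102$ ($U{\left(c,x \right)} = -97 - 5 = -102$)
$U{\left(\left(-2 + \left(-2 + 3\right)\right)^{2},-8 \right)} - -14567 = -102 - -14567 = -102 + 14567 = 14465$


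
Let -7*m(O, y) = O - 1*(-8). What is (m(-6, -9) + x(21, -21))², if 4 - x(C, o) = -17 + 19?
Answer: 144/49 ≈ 2.9388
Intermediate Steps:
x(C, o) = 2 (x(C, o) = 4 - (-17 + 19) = 4 - 1*2 = 4 - 2 = 2)
m(O, y) = -8/7 - O/7 (m(O, y) = -(O - 1*(-8))/7 = -(O + 8)/7 = -(8 + O)/7 = -8/7 - O/7)
(m(-6, -9) + x(21, -21))² = ((-8/7 - ⅐*(-6)) + 2)² = ((-8/7 + 6/7) + 2)² = (-2/7 + 2)² = (12/7)² = 144/49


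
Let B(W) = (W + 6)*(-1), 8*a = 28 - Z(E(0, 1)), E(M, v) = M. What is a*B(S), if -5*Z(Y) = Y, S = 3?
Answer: -63/2 ≈ -31.500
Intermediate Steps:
Z(Y) = -Y/5
a = 7/2 (a = (28 - (-1)*0/5)/8 = (28 - 1*0)/8 = (28 + 0)/8 = (1/8)*28 = 7/2 ≈ 3.5000)
B(W) = -6 - W (B(W) = (6 + W)*(-1) = -6 - W)
a*B(S) = 7*(-6 - 1*3)/2 = 7*(-6 - 3)/2 = (7/2)*(-9) = -63/2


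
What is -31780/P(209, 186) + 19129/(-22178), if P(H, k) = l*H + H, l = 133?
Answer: -620271807/310558534 ≈ -1.9973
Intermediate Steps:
P(H, k) = 134*H (P(H, k) = 133*H + H = 134*H)
-31780/P(209, 186) + 19129/(-22178) = -31780/(134*209) + 19129/(-22178) = -31780/28006 + 19129*(-1/22178) = -31780*1/28006 - 19129/22178 = -15890/14003 - 19129/22178 = -620271807/310558534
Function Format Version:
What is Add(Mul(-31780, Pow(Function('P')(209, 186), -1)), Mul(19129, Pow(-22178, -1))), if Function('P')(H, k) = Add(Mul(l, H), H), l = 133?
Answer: Rational(-620271807, 310558534) ≈ -1.9973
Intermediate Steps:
Function('P')(H, k) = Mul(134, H) (Function('P')(H, k) = Add(Mul(133, H), H) = Mul(134, H))
Add(Mul(-31780, Pow(Function('P')(209, 186), -1)), Mul(19129, Pow(-22178, -1))) = Add(Mul(-31780, Pow(Mul(134, 209), -1)), Mul(19129, Pow(-22178, -1))) = Add(Mul(-31780, Pow(28006, -1)), Mul(19129, Rational(-1, 22178))) = Add(Mul(-31780, Rational(1, 28006)), Rational(-19129, 22178)) = Add(Rational(-15890, 14003), Rational(-19129, 22178)) = Rational(-620271807, 310558534)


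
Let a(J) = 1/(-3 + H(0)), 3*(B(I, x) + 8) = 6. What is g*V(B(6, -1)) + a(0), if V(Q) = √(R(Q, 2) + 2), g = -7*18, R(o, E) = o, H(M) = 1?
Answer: -½ - 252*I ≈ -0.5 - 252.0*I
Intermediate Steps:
B(I, x) = -6 (B(I, x) = -8 + (⅓)*6 = -8 + 2 = -6)
a(J) = -½ (a(J) = 1/(-3 + 1) = 1/(-2) = -½)
g = -126
V(Q) = √(2 + Q) (V(Q) = √(Q + 2) = √(2 + Q))
g*V(B(6, -1)) + a(0) = -126*√(2 - 6) - ½ = -252*I - ½ = -½ - 252*I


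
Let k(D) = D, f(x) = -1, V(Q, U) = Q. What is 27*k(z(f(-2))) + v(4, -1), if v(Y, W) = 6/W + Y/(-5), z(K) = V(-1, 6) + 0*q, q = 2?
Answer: -169/5 ≈ -33.800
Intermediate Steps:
z(K) = -1 (z(K) = -1 + 0*2 = -1 + 0 = -1)
v(Y, W) = 6/W - Y/5 (v(Y, W) = 6/W + Y*(-1/5) = 6/W - Y/5)
27*k(z(f(-2))) + v(4, -1) = 27*(-1) + (6/(-1) - 1/5*4) = -27 + (6*(-1) - 4/5) = -27 + (-6 - 4/5) = -27 - 34/5 = -169/5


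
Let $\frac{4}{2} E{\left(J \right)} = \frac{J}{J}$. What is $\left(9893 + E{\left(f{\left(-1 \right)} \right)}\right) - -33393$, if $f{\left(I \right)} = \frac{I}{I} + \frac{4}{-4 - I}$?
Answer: $\frac{86573}{2} \approx 43287.0$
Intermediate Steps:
$f{\left(I \right)} = 1 + \frac{4}{-4 - I}$
$E{\left(J \right)} = \frac{1}{2}$ ($E{\left(J \right)} = \frac{J \frac{1}{J}}{2} = \frac{1}{2} \cdot 1 = \frac{1}{2}$)
$\left(9893 + E{\left(f{\left(-1 \right)} \right)}\right) - -33393 = \left(9893 + \frac{1}{2}\right) - -33393 = \frac{19787}{2} + 33393 = \frac{86573}{2}$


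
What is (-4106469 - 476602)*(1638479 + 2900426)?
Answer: -20802123877255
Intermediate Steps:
(-4106469 - 476602)*(1638479 + 2900426) = -4583071*4538905 = -20802123877255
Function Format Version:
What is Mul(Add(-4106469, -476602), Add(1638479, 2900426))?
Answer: -20802123877255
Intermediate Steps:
Mul(Add(-4106469, -476602), Add(1638479, 2900426)) = Mul(-4583071, 4538905) = -20802123877255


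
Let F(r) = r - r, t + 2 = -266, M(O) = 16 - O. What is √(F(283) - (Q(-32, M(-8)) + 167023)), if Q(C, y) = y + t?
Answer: 9*I*√2059 ≈ 408.39*I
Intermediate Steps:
t = -268 (t = -2 - 266 = -268)
Q(C, y) = -268 + y (Q(C, y) = y - 268 = -268 + y)
F(r) = 0
√(F(283) - (Q(-32, M(-8)) + 167023)) = √(0 - ((-268 + (16 - 1*(-8))) + 167023)) = √(0 - ((-268 + (16 + 8)) + 167023)) = √(0 - ((-268 + 24) + 167023)) = √(0 - (-244 + 167023)) = √(0 - 1*166779) = √(0 - 166779) = √(-166779) = 9*I*√2059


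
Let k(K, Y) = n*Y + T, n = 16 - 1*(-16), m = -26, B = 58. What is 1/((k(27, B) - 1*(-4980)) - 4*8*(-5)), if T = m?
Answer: 1/6970 ≈ 0.00014347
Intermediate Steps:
T = -26
n = 32 (n = 16 + 16 = 32)
k(K, Y) = -26 + 32*Y (k(K, Y) = 32*Y - 26 = -26 + 32*Y)
1/((k(27, B) - 1*(-4980)) - 4*8*(-5)) = 1/(((-26 + 32*58) - 1*(-4980)) - 4*8*(-5)) = 1/(((-26 + 1856) + 4980) - 32*(-5)) = 1/((1830 + 4980) + 160) = 1/(6810 + 160) = 1/6970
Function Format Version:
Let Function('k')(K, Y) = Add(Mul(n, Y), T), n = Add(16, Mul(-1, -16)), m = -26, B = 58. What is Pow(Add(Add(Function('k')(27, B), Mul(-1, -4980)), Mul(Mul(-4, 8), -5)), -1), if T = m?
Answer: Rational(1, 6970) ≈ 0.00014347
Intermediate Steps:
T = -26
n = 32 (n = Add(16, 16) = 32)
Function('k')(K, Y) = Add(-26, Mul(32, Y)) (Function('k')(K, Y) = Add(Mul(32, Y), -26) = Add(-26, Mul(32, Y)))
Pow(Add(Add(Function('k')(27, B), Mul(-1, -4980)), Mul(Mul(-4, 8), -5)), -1) = Pow(Add(Add(Add(-26, Mul(32, 58)), Mul(-1, -4980)), Mul(Mul(-4, 8), -5)), -1) = Pow(Add(Add(Add(-26, 1856), 4980), Mul(-32, -5)), -1) = Pow(Add(Add(1830, 4980), 160), -1) = Pow(Add(6810, 160), -1) = Pow(6970, -1) = Rational(1, 6970)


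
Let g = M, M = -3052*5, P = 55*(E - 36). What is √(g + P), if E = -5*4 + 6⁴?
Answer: 2*√13235 ≈ 230.09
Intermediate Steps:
E = 1276 (E = -20 + 1296 = 1276)
P = 68200 (P = 55*(1276 - 36) = 55*1240 = 68200)
M = -15260
g = -15260
√(g + P) = √(-15260 + 68200) = √52940 = 2*√13235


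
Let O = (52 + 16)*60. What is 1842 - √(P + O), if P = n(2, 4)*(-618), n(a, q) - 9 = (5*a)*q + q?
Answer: 1842 - 9*I*√354 ≈ 1842.0 - 169.33*I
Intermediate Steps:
n(a, q) = 9 + q + 5*a*q (n(a, q) = 9 + ((5*a)*q + q) = 9 + (5*a*q + q) = 9 + (q + 5*a*q) = 9 + q + 5*a*q)
O = 4080 (O = 68*60 = 4080)
P = -32754 (P = (9 + 4 + 5*2*4)*(-618) = (9 + 4 + 40)*(-618) = 53*(-618) = -32754)
1842 - √(P + O) = 1842 - √(-32754 + 4080) = 1842 - √(-28674) = 1842 - 9*I*√354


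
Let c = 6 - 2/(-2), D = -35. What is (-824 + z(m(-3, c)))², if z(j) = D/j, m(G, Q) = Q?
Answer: 687241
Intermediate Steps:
c = 7 (c = 6 - 2*(-1)/2 = 6 - 1*(-1) = 6 + 1 = 7)
z(j) = -35/j
(-824 + z(m(-3, c)))² = (-824 - 35/7)² = (-824 - 35*⅐)² = (-824 - 5)² = (-829)² = 687241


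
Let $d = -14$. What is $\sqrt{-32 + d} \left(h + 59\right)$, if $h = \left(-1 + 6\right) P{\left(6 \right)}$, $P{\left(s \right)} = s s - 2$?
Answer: $229 i \sqrt{46} \approx 1553.2 i$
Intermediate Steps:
$P{\left(s \right)} = -2 + s^{2}$ ($P{\left(s \right)} = s^{2} - 2 = -2 + s^{2}$)
$h = 170$ ($h = \left(-1 + 6\right) \left(-2 + 6^{2}\right) = 5 \left(-2 + 36\right) = 5 \cdot 34 = 170$)
$\sqrt{-32 + d} \left(h + 59\right) = \sqrt{-32 - 14} \left(170 + 59\right) = \sqrt{-46} \cdot 229 = i \sqrt{46} \cdot 229 = 229 i \sqrt{46}$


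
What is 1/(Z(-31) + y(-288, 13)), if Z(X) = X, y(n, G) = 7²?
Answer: 1/18 ≈ 0.055556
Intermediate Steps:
y(n, G) = 49
1/(Z(-31) + y(-288, 13)) = 1/(-31 + 49) = 1/18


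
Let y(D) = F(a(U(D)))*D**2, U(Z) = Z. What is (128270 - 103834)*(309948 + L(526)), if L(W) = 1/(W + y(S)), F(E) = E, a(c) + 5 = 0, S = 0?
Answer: 1991932905482/263 ≈ 7.5739e+9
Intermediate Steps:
a(c) = -5 (a(c) = -5 + 0 = -5)
y(D) = -5*D**2
L(W) = 1/W (L(W) = 1/(W - 5*0**2) = 1/(W - 5*0) = 1/(W + 0) = 1/W)
(128270 - 103834)*(309948 + L(526)) = (128270 - 103834)*(309948 + 1/526) = 24436*(309948 + 1/526) = 24436*(163032649/526) = 1991932905482/263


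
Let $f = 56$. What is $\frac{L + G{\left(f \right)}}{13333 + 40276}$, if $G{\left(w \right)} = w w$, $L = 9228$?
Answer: $\frac{12364}{53609} \approx 0.23063$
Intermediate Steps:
$G{\left(w \right)} = w^{2}$
$\frac{L + G{\left(f \right)}}{13333 + 40276} = \frac{9228 + 56^{2}}{13333 + 40276} = \frac{9228 + 3136}{53609} = 12364 \cdot \frac{1}{53609} = \frac{12364}{53609}$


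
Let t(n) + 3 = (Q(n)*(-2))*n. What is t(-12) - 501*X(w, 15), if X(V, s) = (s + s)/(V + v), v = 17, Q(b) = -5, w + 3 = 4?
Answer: -958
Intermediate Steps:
w = 1 (w = -3 + 4 = 1)
X(V, s) = 2*s/(17 + V) (X(V, s) = (s + s)/(V + 17) = (2*s)/(17 + V) = 2*s/(17 + V))
t(n) = -3 + 10*n (t(n) = -3 + (-5*(-2))*n = -3 + 10*n)
t(-12) - 501*X(w, 15) = (-3 + 10*(-12)) - 1002*15/(17 + 1) = (-3 - 120) - 1002*15/18 = -123 - 1002*15/18 = -123 - 501*5/3 = -123 - 835 = -958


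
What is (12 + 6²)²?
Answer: 2304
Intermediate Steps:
(12 + 6²)² = (12 + 36)² = 48² = 2304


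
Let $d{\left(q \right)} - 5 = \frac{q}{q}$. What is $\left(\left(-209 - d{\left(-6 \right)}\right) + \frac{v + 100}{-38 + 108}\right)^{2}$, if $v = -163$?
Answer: $\frac{4661281}{100} \approx 46613.0$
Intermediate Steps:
$d{\left(q \right)} = 6$ ($d{\left(q \right)} = 5 + \frac{q}{q} = 5 + 1 = 6$)
$\left(\left(-209 - d{\left(-6 \right)}\right) + \frac{v + 100}{-38 + 108}\right)^{2} = \left(\left(-209 - 6\right) + \frac{-163 + 100}{-38 + 108}\right)^{2} = \left(\left(-209 - 6\right) - \frac{63}{70}\right)^{2} = \left(-215 - \frac{9}{10}\right)^{2} = \left(- \frac{2159}{10}\right)^{2} = \frac{4661281}{100}$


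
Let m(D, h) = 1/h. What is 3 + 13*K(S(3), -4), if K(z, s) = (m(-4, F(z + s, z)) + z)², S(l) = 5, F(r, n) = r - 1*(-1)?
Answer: 1585/4 ≈ 396.25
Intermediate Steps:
F(r, n) = 1 + r (F(r, n) = r + 1 = 1 + r)
K(z, s) = (z + 1/(1 + s + z))² (K(z, s) = (1/(1 + (z + s)) + z)² = (1/(1 + (s + z)) + z)² = (1/(1 + s + z) + z)² = (z + 1/(1 + s + z))²)
3 + 13*K(S(3), -4) = 3 + 13*(5 + 1/(1 - 4 + 5))² = 3 + 13*(5 + 1/2)² = 3 + 13*(5 + ½)² = 3 + 13*(11/2)² = 3 + 13*(121/4) = 3 + 1573/4 = 1585/4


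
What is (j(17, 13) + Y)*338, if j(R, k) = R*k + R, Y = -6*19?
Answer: 41912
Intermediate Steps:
Y = -114
j(R, k) = R + R*k
(j(17, 13) + Y)*338 = (17*(1 + 13) - 114)*338 = (17*14 - 114)*338 = (238 - 114)*338 = 124*338 = 41912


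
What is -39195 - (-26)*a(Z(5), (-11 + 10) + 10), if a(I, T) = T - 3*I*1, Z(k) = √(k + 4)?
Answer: -39195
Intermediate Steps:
Z(k) = √(4 + k)
a(I, T) = T - 3*I
-39195 - (-26)*a(Z(5), (-11 + 10) + 10) = -39195 - (-26)*(((-11 + 10) + 10) - 3*√(4 + 5)) = -39195 - (-26)*((-1 + 10) - 3*√9) = -39195 - (-26)*(9 - 3*3) = -39195 - (-26)*(9 - 9) = -39195 - (-26)*0 = -39195 - 1*0 = -39195 + 0 = -39195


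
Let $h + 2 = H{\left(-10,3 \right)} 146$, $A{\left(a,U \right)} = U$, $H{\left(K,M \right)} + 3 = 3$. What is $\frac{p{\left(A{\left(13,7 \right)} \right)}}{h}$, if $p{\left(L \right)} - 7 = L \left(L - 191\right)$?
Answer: $\frac{1281}{2} \approx 640.5$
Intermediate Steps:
$H{\left(K,M \right)} = 0$ ($H{\left(K,M \right)} = -3 + 3 = 0$)
$p{\left(L \right)} = 7 + L \left(-191 + L\right)$ ($p{\left(L \right)} = 7 + L \left(L - 191\right) = 7 + L \left(-191 + L\right)$)
$h = -2$ ($h = -2 + 0 \cdot 146 = -2 + 0 = -2$)
$\frac{p{\left(A{\left(13,7 \right)} \right)}}{h} = \frac{7 + 7^{2} - 1337}{-2} = \left(7 + 49 - 1337\right) \left(- \frac{1}{2}\right) = \left(-1281\right) \left(- \frac{1}{2}\right) = \frac{1281}{2}$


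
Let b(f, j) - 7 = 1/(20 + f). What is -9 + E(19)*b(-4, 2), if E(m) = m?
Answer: 2003/16 ≈ 125.19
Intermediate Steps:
b(f, j) = 7 + 1/(20 + f)
-9 + E(19)*b(-4, 2) = -9 + 19*((141 + 7*(-4))/(20 - 4)) = -9 + 19*((141 - 28)/16) = -9 + 19*((1/16)*113) = -9 + 19*(113/16) = -9 + 2147/16 = 2003/16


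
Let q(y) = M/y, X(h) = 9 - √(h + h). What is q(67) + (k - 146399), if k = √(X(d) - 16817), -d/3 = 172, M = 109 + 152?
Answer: -9808472/67 + √(-16808 - 2*I*√258) ≈ -1.464e+5 - 129.65*I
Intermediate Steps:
M = 261
d = -516 (d = -3*172 = -516)
X(h) = 9 - √2*√h (X(h) = 9 - √(2*h) = 9 - √2*√h)
q(y) = 261/y
k = √(-16808 - 2*I*√258) (k = √((9 - √2*√(-516)) - 16817) = √((9 - √2*2*I*√129) - 16817) = √((9 - 2*I*√258) - 16817) = √(-16808 - 2*I*√258) ≈ 0.124 - 129.65*I)
q(67) + (k - 146399) = 261/67 + (√(-16808 - 2*I*√258) - 146399) = 261*(1/67) + (-146399 + √(-16808 - 2*I*√258)) = 261/67 + (-146399 + √(-16808 - 2*I*√258)) = -9808472/67 + √(-16808 - 2*I*√258)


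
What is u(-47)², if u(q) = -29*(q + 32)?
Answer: 189225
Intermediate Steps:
u(q) = -928 - 29*q (u(q) = -29*(32 + q) = -928 - 29*q)
u(-47)² = (-928 - 29*(-47))² = (-928 + 1363)² = 435² = 189225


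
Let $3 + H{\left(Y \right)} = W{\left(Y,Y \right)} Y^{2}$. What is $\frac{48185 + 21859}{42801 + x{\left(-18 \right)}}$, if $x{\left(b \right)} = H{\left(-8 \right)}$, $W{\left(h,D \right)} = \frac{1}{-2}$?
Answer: $\frac{35022}{21383} \approx 1.6378$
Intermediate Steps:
$W{\left(h,D \right)} = - \frac{1}{2}$
$H{\left(Y \right)} = -3 - \frac{Y^{2}}{2}$
$x{\left(b \right)} = -35$ ($x{\left(b \right)} = -3 - \frac{\left(-8\right)^{2}}{2} = -3 - 32 = -35$)
$\frac{48185 + 21859}{42801 + x{\left(-18 \right)}} = \frac{48185 + 21859}{42801 - 35} = \frac{70044}{42766} = 70044 \cdot \frac{1}{42766} = \frac{35022}{21383}$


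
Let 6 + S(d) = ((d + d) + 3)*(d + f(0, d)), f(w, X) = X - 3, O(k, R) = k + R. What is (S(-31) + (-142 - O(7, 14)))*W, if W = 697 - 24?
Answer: 2467218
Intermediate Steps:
W = 673
O(k, R) = R + k
f(w, X) = -3 + X
S(d) = -6 + (-3 + 2*d)*(3 + 2*d) (S(d) = -6 + ((d + d) + 3)*(d + (-3 + d)) = -6 + (2*d + 3)*(-3 + 2*d) = -6 + (3 + 2*d)*(-3 + 2*d) = -6 + (-3 + 2*d)*(3 + 2*d))
(S(-31) + (-142 - O(7, 14)))*W = ((-15 + 4*(-31)²) + (-142 - (14 + 7)))*673 = ((-15 + 4*961) + (-142 - 1*21))*673 = ((-15 + 3844) + (-142 - 21))*673 = (3829 - 163)*673 = 3666*673 = 2467218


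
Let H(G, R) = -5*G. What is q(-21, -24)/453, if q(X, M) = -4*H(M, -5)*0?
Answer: 0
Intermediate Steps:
q(X, M) = 0 (q(X, M) = -(-20)*M*0 = (20*M)*0 = 0)
q(-21, -24)/453 = 0/453 = 0*(1/453) = 0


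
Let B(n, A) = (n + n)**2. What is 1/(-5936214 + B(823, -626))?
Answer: -1/3226898 ≈ -3.0990e-7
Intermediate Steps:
B(n, A) = 4*n**2 (B(n, A) = (2*n)**2 = 4*n**2)
1/(-5936214 + B(823, -626)) = 1/(-5936214 + 4*823**2) = 1/(-5936214 + 4*677329) = 1/(-5936214 + 2709316) = 1/(-3226898) = -1/3226898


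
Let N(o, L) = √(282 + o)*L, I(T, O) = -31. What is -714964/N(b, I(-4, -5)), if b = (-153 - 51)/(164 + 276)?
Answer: 714964*√378510/320013 ≈ 1374.5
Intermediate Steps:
b = -51/110 (b = -204/440 = -204*1/440 = -51/110 ≈ -0.46364)
N(o, L) = L*√(282 + o)
-714964/N(b, I(-4, -5)) = -714964*(-1/(31*√(282 - 51/110))) = -714964*(-√378510/320013) = -(-714964)*√378510/320013 = 714964*√378510/320013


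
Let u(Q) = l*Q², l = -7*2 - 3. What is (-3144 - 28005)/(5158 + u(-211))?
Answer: 31149/751699 ≈ 0.041438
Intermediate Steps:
l = -17 (l = -14 - 3 = -17)
u(Q) = -17*Q²
(-3144 - 28005)/(5158 + u(-211)) = (-3144 - 28005)/(5158 - 17*(-211)²) = -31149/(5158 - 17*44521) = -31149/(5158 - 756857) = -31149/(-751699) = -31149*(-1/751699) = 31149/751699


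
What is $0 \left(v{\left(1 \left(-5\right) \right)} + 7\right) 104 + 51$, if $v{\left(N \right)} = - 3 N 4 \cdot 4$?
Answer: $51$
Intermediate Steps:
$v{\left(N \right)} = - 48 N$ ($v{\left(N \right)} = - 3 \cdot 4 N 4 = - 12 N 4 = - 48 N$)
$0 \left(v{\left(1 \left(-5\right) \right)} + 7\right) 104 + 51 = 0 \left(- 48 \cdot 1 \left(-5\right) + 7\right) 104 + 51 = 0 \left(\left(-48\right) \left(-5\right) + 7\right) 104 + 51 = 0 \left(240 + 7\right) 104 + 51 = 0 \cdot 247 \cdot 104 + 51 = 0 \cdot 104 + 51 = 0 + 51 = 51$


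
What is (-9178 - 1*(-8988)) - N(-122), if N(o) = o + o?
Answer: 54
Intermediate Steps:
N(o) = 2*o
(-9178 - 1*(-8988)) - N(-122) = (-9178 - 1*(-8988)) - 2*(-122) = (-9178 + 8988) - 1*(-244) = -190 + 244 = 54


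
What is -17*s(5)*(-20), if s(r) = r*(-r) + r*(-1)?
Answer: -10200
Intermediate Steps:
s(r) = -r - r**2 (s(r) = -r**2 - r = -r - r**2)
-17*s(5)*(-20) = -(-17)*5*(1 + 5)*(-20) = -(-17)*5*6*(-20) = -17*(-30)*(-20) = 510*(-20) = -10200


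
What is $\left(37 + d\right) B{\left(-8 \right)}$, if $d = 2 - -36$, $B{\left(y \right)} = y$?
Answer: $-600$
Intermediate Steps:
$d = 38$ ($d = 2 + 36 = 38$)
$\left(37 + d\right) B{\left(-8 \right)} = \left(37 + 38\right) \left(-8\right) = 75 \left(-8\right) = -600$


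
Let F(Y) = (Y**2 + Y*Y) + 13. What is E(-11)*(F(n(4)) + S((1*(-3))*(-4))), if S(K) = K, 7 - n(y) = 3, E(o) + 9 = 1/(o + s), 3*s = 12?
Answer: -3648/7 ≈ -521.14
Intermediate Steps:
s = 4 (s = (1/3)*12 = 4)
E(o) = -9 + 1/(4 + o) (E(o) = -9 + 1/(o + 4) = -9 + 1/(4 + o))
n(y) = 4 (n(y) = 7 - 1*3 = 7 - 3 = 4)
F(Y) = 13 + 2*Y**2 (F(Y) = (Y**2 + Y**2) + 13 = 2*Y**2 + 13 = 13 + 2*Y**2)
E(-11)*(F(n(4)) + S((1*(-3))*(-4))) = ((-35 - 9*(-11))/(4 - 11))*((13 + 2*4**2) + (1*(-3))*(-4)) = ((-35 + 99)/(-7))*((13 + 2*16) - 3*(-4)) = (-1/7*64)*((13 + 32) + 12) = -64*(45 + 12)/7 = -64/7*57 = -3648/7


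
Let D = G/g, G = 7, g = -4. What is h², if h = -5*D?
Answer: 1225/16 ≈ 76.563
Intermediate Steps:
D = -7/4 (D = 7/(-4) = 7*(-¼) = -7/4 ≈ -1.7500)
h = 35/4 (h = -5*(-7/4) = 35/4 ≈ 8.7500)
h² = (35/4)² = 1225/16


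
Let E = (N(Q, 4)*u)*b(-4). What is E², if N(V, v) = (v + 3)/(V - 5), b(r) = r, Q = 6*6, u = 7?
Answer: 38416/961 ≈ 39.975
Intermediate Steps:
Q = 36
N(V, v) = (3 + v)/(-5 + V)
E = -196/31 (E = (((3 + 4)/(-5 + 36))*7)*(-4) = ((7/31)*7)*(-4) = (49/31)*(-4) = -196/31 ≈ -6.3226)
E² = (-196/31)² = 38416/961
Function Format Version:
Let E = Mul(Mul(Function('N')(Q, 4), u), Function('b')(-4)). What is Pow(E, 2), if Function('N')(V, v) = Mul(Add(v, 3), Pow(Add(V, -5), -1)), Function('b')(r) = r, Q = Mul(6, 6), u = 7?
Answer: Rational(38416, 961) ≈ 39.975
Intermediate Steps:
Q = 36
Function('N')(V, v) = Mul(Pow(Add(-5, V), -1), Add(3, v)) (Function('N')(V, v) = Mul(Add(3, v), Pow(Add(-5, V), -1)) = Mul(Pow(Add(-5, V), -1), Add(3, v)))
E = Rational(-196, 31) (E = Mul(Mul(Mul(Pow(Add(-5, 36), -1), Add(3, 4)), 7), -4) = Mul(Mul(Mul(Pow(31, -1), 7), 7), -4) = Mul(Mul(Mul(Rational(1, 31), 7), 7), -4) = Mul(Mul(Rational(7, 31), 7), -4) = Mul(Rational(49, 31), -4) = Rational(-196, 31) ≈ -6.3226)
Pow(E, 2) = Pow(Rational(-196, 31), 2) = Rational(38416, 961)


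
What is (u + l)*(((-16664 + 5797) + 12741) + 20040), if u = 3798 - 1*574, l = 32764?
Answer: 788641032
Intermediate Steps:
u = 3224 (u = 3798 - 574 = 3224)
(u + l)*(((-16664 + 5797) + 12741) + 20040) = (3224 + 32764)*(((-16664 + 5797) + 12741) + 20040) = 35988*((-10867 + 12741) + 20040) = 35988*(1874 + 20040) = 35988*21914 = 788641032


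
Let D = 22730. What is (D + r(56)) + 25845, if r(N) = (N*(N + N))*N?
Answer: 399807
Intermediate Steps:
r(N) = 2*N**3 (r(N) = (N*(2*N))*N = (2*N**2)*N = 2*N**3)
(D + r(56)) + 25845 = (22730 + 2*56**3) + 25845 = (22730 + 2*175616) + 25845 = (22730 + 351232) + 25845 = 373962 + 25845 = 399807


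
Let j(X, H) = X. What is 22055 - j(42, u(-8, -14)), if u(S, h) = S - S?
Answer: 22013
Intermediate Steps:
u(S, h) = 0
22055 - j(42, u(-8, -14)) = 22055 - 1*42 = 22055 - 42 = 22013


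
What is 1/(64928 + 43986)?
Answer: 1/108914 ≈ 9.1816e-6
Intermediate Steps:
1/(64928 + 43986) = 1/108914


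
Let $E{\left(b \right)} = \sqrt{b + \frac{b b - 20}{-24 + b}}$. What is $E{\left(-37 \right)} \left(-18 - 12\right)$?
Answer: $- \frac{30 i \sqrt{219966}}{61} \approx - 230.66 i$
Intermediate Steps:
$E{\left(b \right)} = \sqrt{b + \frac{-20 + b^{2}}{-24 + b}}$ ($E{\left(b \right)} = \sqrt{b + \frac{b^{2} - 20}{-24 + b}} = \sqrt{b + \frac{-20 + b^{2}}{-24 + b}}$)
$E{\left(-37 \right)} \left(-18 - 12\right) = \sqrt{\frac{-20 + \left(-37\right)^{2} - 37 \left(-24 - 37\right)}{-24 - 37}} \left(-18 - 12\right) = \sqrt{\frac{-20 + 1369 - -2257}{-61}} \left(-30\right) = \sqrt{- \frac{-20 + 1369 + 2257}{61}} \left(-30\right) = \sqrt{\left(- \frac{1}{61}\right) 3606} \left(-30\right) = \sqrt{- \frac{3606}{61}} \left(-30\right) = \frac{i \sqrt{219966}}{61} \left(-30\right) = - \frac{30 i \sqrt{219966}}{61}$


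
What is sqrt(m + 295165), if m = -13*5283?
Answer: sqrt(226486) ≈ 475.91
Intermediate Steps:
m = -68679
sqrt(m + 295165) = sqrt(-68679 + 295165) = sqrt(226486)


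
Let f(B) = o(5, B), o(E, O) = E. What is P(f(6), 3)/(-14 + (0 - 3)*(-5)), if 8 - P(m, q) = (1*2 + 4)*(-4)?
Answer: 32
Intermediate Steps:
f(B) = 5
P(m, q) = 32 (P(m, q) = 8 - (1*2 + 4)*(-4) = 8 - (2 + 4)*(-4) = 8 - 6*(-4) = 8 - 1*(-24) = 8 + 24 = 32)
P(f(6), 3)/(-14 + (0 - 3)*(-5)) = 32/(-14 + (0 - 3)*(-5)) = 32/(-14 - 3*(-5)) = 32/(-14 + 15) = 32/1 = 32*1 = 32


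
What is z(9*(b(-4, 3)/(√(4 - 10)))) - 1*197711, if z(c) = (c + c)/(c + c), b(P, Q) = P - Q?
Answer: -197710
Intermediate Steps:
z(c) = 1 (z(c) = (2*c)/((2*c)) = (2*c)*(1/(2*c)) = 1)
z(9*(b(-4, 3)/(√(4 - 10)))) - 1*197711 = 1 - 1*197711 = 1 - 197711 = -197710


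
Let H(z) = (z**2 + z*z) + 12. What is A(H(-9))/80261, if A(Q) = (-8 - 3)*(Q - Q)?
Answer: 0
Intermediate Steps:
H(z) = 12 + 2*z**2 (H(z) = (z**2 + z**2) + 12 = 2*z**2 + 12 = 12 + 2*z**2)
A(Q) = 0 (A(Q) = -11*0 = 0)
A(H(-9))/80261 = 0/80261 = 0*(1/80261) = 0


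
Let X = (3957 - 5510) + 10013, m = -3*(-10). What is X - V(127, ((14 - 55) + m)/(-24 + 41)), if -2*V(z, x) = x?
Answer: 287629/34 ≈ 8459.7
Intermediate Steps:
m = 30
V(z, x) = -x/2
X = 8460 (X = -1553 + 10013 = 8460)
X - V(127, ((14 - 55) + m)/(-24 + 41)) = 8460 - (-1)*((14 - 55) + 30)/(-24 + 41)/2 = 8460 - (-1)*(-41 + 30)/17/2 = 8460 - (-1)*(-11*1/17)/2 = 8460 - (-1)*(-11)/(2*17) = 8460 - 1*11/34 = 8460 - 11/34 = 287629/34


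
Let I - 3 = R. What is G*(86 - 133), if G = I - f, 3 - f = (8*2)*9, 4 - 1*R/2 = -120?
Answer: -18424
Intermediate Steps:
R = 248 (R = 8 - 2*(-120) = 8 + 240 = 248)
I = 251 (I = 3 + 248 = 251)
f = -141 (f = 3 - 8*2*9 = 3 - 16*9 = 3 - 1*144 = 3 - 144 = -141)
G = 392 (G = 251 - 1*(-141) = 251 + 141 = 392)
G*(86 - 133) = 392*(86 - 133) = 392*(-47) = -18424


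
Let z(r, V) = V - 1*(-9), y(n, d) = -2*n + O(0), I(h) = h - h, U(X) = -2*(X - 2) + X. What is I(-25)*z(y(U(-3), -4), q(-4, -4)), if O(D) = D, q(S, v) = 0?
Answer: 0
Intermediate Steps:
U(X) = 4 - X (U(X) = -2*(-2 + X) + X = (4 - 2*X) + X = 4 - X)
I(h) = 0
y(n, d) = -2*n (y(n, d) = -2*n + 0 = -2*n)
z(r, V) = 9 + V (z(r, V) = V + 9 = 9 + V)
I(-25)*z(y(U(-3), -4), q(-4, -4)) = 0*(9 + 0) = 0*9 = 0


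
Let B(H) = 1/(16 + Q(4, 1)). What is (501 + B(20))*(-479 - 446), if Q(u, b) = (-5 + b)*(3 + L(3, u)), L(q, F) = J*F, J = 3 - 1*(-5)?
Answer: -57463775/124 ≈ -4.6342e+5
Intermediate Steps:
J = 8 (J = 3 + 5 = 8)
L(q, F) = 8*F
Q(u, b) = (-5 + b)*(3 + 8*u)
B(H) = -1/124 (B(H) = 1/(16 + (-15 - 40*4 + 3*1 + 8*1*4)) = 1/(16 + (-15 - 160 + 3 + 32)) = 1/(16 - 140) = 1/(-124) = -1/124)
(501 + B(20))*(-479 - 446) = (501 - 1/124)*(-479 - 446) = (62123/124)*(-925) = -57463775/124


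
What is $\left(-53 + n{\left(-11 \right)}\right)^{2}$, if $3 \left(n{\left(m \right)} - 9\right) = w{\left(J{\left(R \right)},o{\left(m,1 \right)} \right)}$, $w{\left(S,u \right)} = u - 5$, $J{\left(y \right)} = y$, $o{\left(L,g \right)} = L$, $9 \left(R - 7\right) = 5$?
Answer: $\frac{21904}{9} \approx 2433.8$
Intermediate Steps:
$R = \frac{68}{9}$ ($R = 7 + \frac{1}{9} \cdot 5 = 7 + \frac{5}{9} = \frac{68}{9} \approx 7.5556$)
$w{\left(S,u \right)} = -5 + u$
$n{\left(m \right)} = \frac{22}{3} + \frac{m}{3}$ ($n{\left(m \right)} = 9 + \frac{-5 + m}{3} = 9 + \left(- \frac{5}{3} + \frac{m}{3}\right) = \frac{22}{3} + \frac{m}{3}$)
$\left(-53 + n{\left(-11 \right)}\right)^{2} = \left(-53 + \left(\frac{22}{3} + \frac{1}{3} \left(-11\right)\right)\right)^{2} = \left(-53 + \left(\frac{22}{3} - \frac{11}{3}\right)\right)^{2} = \left(-53 + \frac{11}{3}\right)^{2} = \left(- \frac{148}{3}\right)^{2} = \frac{21904}{9}$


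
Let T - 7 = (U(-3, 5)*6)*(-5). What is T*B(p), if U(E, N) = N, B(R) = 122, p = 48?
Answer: -17446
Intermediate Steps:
T = -143 (T = 7 + (5*6)*(-5) = 7 + 30*(-5) = 7 - 150 = -143)
T*B(p) = -143*122 = -17446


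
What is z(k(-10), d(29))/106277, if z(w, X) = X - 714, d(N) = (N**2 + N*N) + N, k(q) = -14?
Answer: 997/106277 ≈ 0.0093811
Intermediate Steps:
d(N) = N + 2*N**2 (d(N) = (N**2 + N**2) + N = 2*N**2 + N = N + 2*N**2)
z(w, X) = -714 + X
z(k(-10), d(29))/106277 = (-714 + 29*(1 + 2*29))/106277 = (-714 + 29*(1 + 58))*(1/106277) = (-714 + 29*59)*(1/106277) = (-714 + 1711)*(1/106277) = 997*(1/106277) = 997/106277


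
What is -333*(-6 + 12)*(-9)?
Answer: 17982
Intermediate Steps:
-333*(-6 + 12)*(-9) = -1998*(-9) = -333*(-54) = 17982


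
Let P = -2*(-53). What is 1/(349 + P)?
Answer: 1/455 ≈ 0.0021978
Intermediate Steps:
P = 106
1/(349 + P) = 1/(349 + 106) = 1/455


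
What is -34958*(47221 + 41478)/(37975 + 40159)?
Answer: -221481403/5581 ≈ -39685.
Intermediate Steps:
-34958*(47221 + 41478)/(37975 + 40159) = -34958/(78134/88699) = -34958/(78134*(1/88699)) = -34958/78134/88699 = -34958*88699/78134 = -221481403/5581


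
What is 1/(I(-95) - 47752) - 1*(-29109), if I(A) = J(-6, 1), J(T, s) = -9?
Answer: 1390274948/47761 ≈ 29109.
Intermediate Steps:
I(A) = -9
1/(I(-95) - 47752) - 1*(-29109) = 1/(-9 - 47752) - 1*(-29109) = 1/(-47761) + 29109 = -1/47761 + 29109 = 1390274948/47761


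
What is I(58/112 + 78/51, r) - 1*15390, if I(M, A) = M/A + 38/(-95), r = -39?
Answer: -2857083601/185640 ≈ -15390.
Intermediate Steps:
I(M, A) = -2/5 + M/A (I(M, A) = M/A + 38*(-1/95) = M/A - 2/5 = -2/5 + M/A)
I(58/112 + 78/51, r) - 1*15390 = (-2/5 + (58/112 + 78/51)/(-39)) - 1*15390 = (-2/5 + (58*(1/112) + 78*(1/51))*(-1/39)) - 15390 = (-2/5 + (29/56 + 26/17)*(-1/39)) - 15390 = (-2/5 + (1949/952)*(-1/39)) - 15390 = (-2/5 - 1949/37128) - 15390 = -84001/185640 - 15390 = -2857083601/185640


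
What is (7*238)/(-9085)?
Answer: -1666/9085 ≈ -0.18338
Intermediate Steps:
(7*238)/(-9085) = 1666*(-1/9085) = -1666/9085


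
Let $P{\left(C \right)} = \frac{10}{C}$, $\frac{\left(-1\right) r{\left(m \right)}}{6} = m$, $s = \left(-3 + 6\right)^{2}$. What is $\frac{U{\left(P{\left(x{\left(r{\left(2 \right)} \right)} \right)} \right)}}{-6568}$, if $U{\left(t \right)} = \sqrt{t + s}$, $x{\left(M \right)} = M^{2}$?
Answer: $- \frac{\sqrt{1306}}{78816} \approx -0.00045852$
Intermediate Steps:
$s = 9$ ($s = 3^{2} = 9$)
$r{\left(m \right)} = - 6 m$
$U{\left(t \right)} = \sqrt{9 + t}$ ($U{\left(t \right)} = \sqrt{t + 9} = \sqrt{9 + t}$)
$\frac{U{\left(P{\left(x{\left(r{\left(2 \right)} \right)} \right)} \right)}}{-6568} = \frac{\sqrt{9 + \frac{10}{\left(\left(-6\right) 2\right)^{2}}}}{-6568} = \sqrt{9 + \frac{10}{\left(-12\right)^{2}}} \left(- \frac{1}{6568}\right) = \sqrt{9 + \frac{10}{144}} \left(- \frac{1}{6568}\right) = \sqrt{9 + 10 \cdot \frac{1}{144}} \left(- \frac{1}{6568}\right) = \sqrt{9 + \frac{5}{72}} \left(- \frac{1}{6568}\right) = \sqrt{\frac{653}{72}} \left(- \frac{1}{6568}\right) = \frac{\sqrt{1306}}{12} \left(- \frac{1}{6568}\right) = - \frac{\sqrt{1306}}{78816}$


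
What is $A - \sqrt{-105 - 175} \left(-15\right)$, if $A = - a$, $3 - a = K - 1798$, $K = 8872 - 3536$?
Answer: $3535 + 30 i \sqrt{70} \approx 3535.0 + 251.0 i$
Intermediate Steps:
$K = 5336$
$a = -3535$ ($a = 3 - \left(5336 - 1798\right) = 3 - 3538 = -3535$)
$A = 3535$ ($A = \left(-1\right) \left(-3535\right) = 3535$)
$A - \sqrt{-105 - 175} \left(-15\right) = 3535 - \sqrt{-105 - 175} \left(-15\right) = 3535 - \sqrt{-280} \left(-15\right) = 3535 - 2 i \sqrt{70} \left(-15\right) = 3535 - - 30 i \sqrt{70} = 3535 + 30 i \sqrt{70}$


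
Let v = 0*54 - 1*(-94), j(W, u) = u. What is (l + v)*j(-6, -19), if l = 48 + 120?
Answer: -4978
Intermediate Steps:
l = 168
v = 94 (v = 0 + 94 = 94)
(l + v)*j(-6, -19) = (168 + 94)*(-19) = 262*(-19) = -4978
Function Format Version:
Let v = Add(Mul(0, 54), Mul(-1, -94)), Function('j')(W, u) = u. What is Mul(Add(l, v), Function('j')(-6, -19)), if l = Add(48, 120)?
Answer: -4978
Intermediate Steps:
l = 168
v = 94 (v = Add(0, 94) = 94)
Mul(Add(l, v), Function('j')(-6, -19)) = Mul(Add(168, 94), -19) = Mul(262, -19) = -4978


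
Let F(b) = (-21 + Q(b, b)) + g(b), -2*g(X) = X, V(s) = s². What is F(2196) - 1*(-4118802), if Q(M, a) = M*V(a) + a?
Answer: 10594145415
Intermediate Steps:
g(X) = -X/2
Q(M, a) = a + M*a² (Q(M, a) = M*a² + a = a + M*a²)
F(b) = -21 - b/2 + b*(1 + b²) (F(b) = (-21 + b*(1 + b*b)) - b/2 = (-21 + b*(1 + b²)) - b/2 = -21 - b/2 + b*(1 + b²))
F(2196) - 1*(-4118802) = (-21 + 2196³ + (½)*2196) - 1*(-4118802) = (-21 + 10590025536 + 1098) + 4118802 = 10590026613 + 4118802 = 10594145415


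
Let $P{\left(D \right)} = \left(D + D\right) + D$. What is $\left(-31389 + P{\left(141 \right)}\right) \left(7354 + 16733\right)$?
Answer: $-745878042$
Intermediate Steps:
$P{\left(D \right)} = 3 D$ ($P{\left(D \right)} = 2 D + D = 3 D$)
$\left(-31389 + P{\left(141 \right)}\right) \left(7354 + 16733\right) = \left(-31389 + 3 \cdot 141\right) \left(7354 + 16733\right) = \left(-31389 + 423\right) 24087 = \left(-30966\right) 24087 = -745878042$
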